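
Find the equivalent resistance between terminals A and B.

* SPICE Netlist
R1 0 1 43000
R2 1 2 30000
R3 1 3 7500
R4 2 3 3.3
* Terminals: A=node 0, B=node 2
Reduce the network between node 0 (A) and node 2 (B) by series/parallel combination:
  Rs1 = R3 + R4 (series, joined only at node 3) = 7500 + 3.3 = 7503 Ω
  Rp1 = R2 ‖ Rs1 (parallel, both between nodes 1 and 2) = 1/(1/30000 + 1/7503) = 6002 Ω
  Rs2 = R1 + Rp1 (series, joined only at node 1) = 43000 + 6002 = 49000 Ω
R_eq = 49 kΩ

Final answer: 49 kΩ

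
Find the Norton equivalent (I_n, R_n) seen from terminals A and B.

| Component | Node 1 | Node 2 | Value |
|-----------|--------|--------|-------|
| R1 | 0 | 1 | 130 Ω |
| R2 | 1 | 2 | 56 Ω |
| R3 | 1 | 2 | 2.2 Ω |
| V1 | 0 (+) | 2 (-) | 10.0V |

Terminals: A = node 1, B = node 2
Find the Thévenin equivalent first; then I_n = V_th/R_th and R_n = R_th.
Step 1 — V_th is the open-circuit voltage V_A - V_B (nothing connected across the terminals).
Nodal analysis, taking node 2 as the 0 V reference.
Source V1 fixes V_0 = 10 V.
KCL at each unknown node (sum of currents leaving = 0; resistances in Ω):
  Node 1: (V_1 - 10)/130 + (V_1 - 0)/56 + (V_1 - 0)/2.2 = 0
Collecting terms: 0.4801 × V_1 = 0.07692  =>  V_1 = 0.1602 V
V_th = V_1 - V_2 = 0.1602 - 0 = 0.1602 V
Step 2 — R_th: zero the source — replace V1 by a short circuit (node 2 merges into node 0) — and find the resistance seen between A (node 1) and B (node 0).
Reduce the network between node 1 (A) and node 0 (B) by series/parallel combination:
  Rp1 = R1 ‖ R2 ‖ R3 (parallel, all between nodes 0 and 1) = 1/(1/130 + 1/56 + 1/2.2) = 2.083 Ω
R_th = 2.083 Ω
I_n = V_th/R_th = 0.1602/2.083 = 0.07692 A, and R_n = R_th = 2.083 Ω

Final answer: I_n = 0.07692 A, R_n = 2.083 Ω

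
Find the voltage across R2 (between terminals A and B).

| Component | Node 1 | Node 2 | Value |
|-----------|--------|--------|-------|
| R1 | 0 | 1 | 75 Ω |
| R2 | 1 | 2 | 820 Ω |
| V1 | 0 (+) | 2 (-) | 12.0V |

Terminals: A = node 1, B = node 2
R1 and R2 are in series across V1 (node 0 → node 1 → node 2), and the output A–B is taken across R2, so this is a voltage divider.
Series current: I = V1/(R1 + R2) = 12/(75 + 820) = 12/895 = 0.01341 A
V_R2 = I × R2 = V1 × R2/(R1 + R2) = 12 × 820/895 = 10.99 V

Final answer: 10.99 V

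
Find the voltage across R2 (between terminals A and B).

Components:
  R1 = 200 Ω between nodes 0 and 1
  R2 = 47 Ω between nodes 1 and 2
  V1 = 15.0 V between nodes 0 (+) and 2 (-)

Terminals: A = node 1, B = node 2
R1 and R2 are in series across V1 (node 0 → node 1 → node 2), and the output A–B is taken across R2, so this is a voltage divider.
Series current: I = V1/(R1 + R2) = 15/(200 + 47) = 15/247 = 0.06073 A
V_R2 = I × R2 = V1 × R2/(R1 + R2) = 15 × 47/247 = 2.854 V

Final answer: 2.854 V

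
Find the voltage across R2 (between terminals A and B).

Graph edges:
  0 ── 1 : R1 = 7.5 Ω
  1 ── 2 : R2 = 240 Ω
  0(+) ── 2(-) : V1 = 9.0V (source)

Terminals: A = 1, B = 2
R1 and R2 are in series across V1 (node 0 → node 1 → node 2), and the output A–B is taken across R2, so this is a voltage divider.
Series current: I = V1/(R1 + R2) = 9/(7.5 + 240) = 9/247.5 = 0.03636 A
V_R2 = I × R2 = V1 × R2/(R1 + R2) = 9 × 240/247.5 = 8.727 V

Final answer: 8.727 V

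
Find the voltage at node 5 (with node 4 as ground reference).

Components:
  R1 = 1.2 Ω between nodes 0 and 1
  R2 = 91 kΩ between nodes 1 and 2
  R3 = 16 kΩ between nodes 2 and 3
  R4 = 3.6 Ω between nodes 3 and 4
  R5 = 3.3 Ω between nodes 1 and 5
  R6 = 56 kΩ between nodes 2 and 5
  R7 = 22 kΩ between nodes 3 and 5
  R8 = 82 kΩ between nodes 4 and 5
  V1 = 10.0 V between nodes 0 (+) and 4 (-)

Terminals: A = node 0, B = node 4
Nodal analysis, taking node 4 as the 0 V reference.
Source V1 fixes V_0 = 10 V.
KCL at each unknown node (sum of currents leaving = 0; resistances in Ω):
  Node 1: (V_1 - 10)/1.2 + (V_1 - V_2)/91000 + (V_1 - V_5)/3.3 = 0
  Node 2: (V_2 - V_1)/91000 + (V_2 - V_3)/16000 + (V_2 - V_5)/56000 = 0
  Node 3: (V_3 - V_2)/16000 + (V_3 - 0)/3.6 + (V_3 - V_5)/22000 = 0
  Node 5: (V_5 - V_1)/3.3 + (V_5 - V_2)/56000 + (V_5 - V_3)/22000 + (V_5 - 0)/82000 = 0
Collecting terms (coefficients in siemens):
  1.136·V_1 - 0.00001099·V_2 - 0.303·V_5 = 8.333
  0.00009135·V_2 - 0.00001099·V_1 - 0.0000625·V_3 - 0.00001786·V_5 = 0
  0.2779·V_3 - 0.0000625·V_2 - 0.00004545·V_5 = 0
  0.3031·V_5 - 0.303·V_1 - 0.00001786·V_2 - 0.00004545·V_3 = 0
Solving these 4 simultaneous equations (Gaussian elimination) gives:
  V_1 = 9.999 V, V_2 = 3.159 V, V_3 = 0.002346 V, V_5 = 9.997 V
The requested potential is V_5 = 9.997 V.

Final answer: V_5 = 9.997 V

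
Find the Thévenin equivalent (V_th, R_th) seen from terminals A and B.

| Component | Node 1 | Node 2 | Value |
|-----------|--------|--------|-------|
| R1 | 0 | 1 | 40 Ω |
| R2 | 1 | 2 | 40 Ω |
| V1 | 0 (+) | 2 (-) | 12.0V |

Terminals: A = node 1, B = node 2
Step 1 — V_th is the open-circuit voltage V_A - V_B (nothing connected across the terminals).
Nodal analysis, taking node 2 as the 0 V reference.
Source V1 fixes V_0 = 12 V.
KCL at each unknown node (sum of currents leaving = 0; resistances in Ω):
  Node 1: (V_1 - 12)/40 + (V_1 - 0)/40 = 0
Collecting terms: 0.05 × V_1 = 0.3  =>  V_1 = 6 V
V_th = V_1 - V_2 = 6 - 0 = 6 V
Step 2 — R_th: zero the source — replace V1 by a short circuit (node 2 merges into node 0) — and find the resistance seen between A (node 1) and B (node 0).
Reduce the network between node 1 (A) and node 0 (B) by series/parallel combination:
  Rp1 = R1 ‖ R2 (parallel, both between nodes 0 and 1) = 1/(1/40 + 1/40) = 20 Ω
R_th = 20 Ω

Final answer: V_th = 6 V, R_th = 20 Ω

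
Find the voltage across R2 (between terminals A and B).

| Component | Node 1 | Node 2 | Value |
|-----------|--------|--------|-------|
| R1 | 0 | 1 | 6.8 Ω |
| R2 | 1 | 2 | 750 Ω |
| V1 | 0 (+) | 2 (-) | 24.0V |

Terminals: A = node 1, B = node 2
R1 and R2 are in series across V1 (node 0 → node 1 → node 2), and the output A–B is taken across R2, so this is a voltage divider.
Series current: I = V1/(R1 + R2) = 24/(6.8 + 750) = 24/756.8 = 0.03171 A
V_R2 = I × R2 = V1 × R2/(R1 + R2) = 24 × 750/756.8 = 23.78 V

Final answer: 23.78 V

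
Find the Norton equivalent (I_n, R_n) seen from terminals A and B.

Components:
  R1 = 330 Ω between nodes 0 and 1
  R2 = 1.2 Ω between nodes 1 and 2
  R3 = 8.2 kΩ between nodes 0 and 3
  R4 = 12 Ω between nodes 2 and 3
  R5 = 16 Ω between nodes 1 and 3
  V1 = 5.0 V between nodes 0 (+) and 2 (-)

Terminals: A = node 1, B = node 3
Find the Thévenin equivalent first; then I_n = V_th/R_th and R_n = R_th.
Step 1 — V_th is the open-circuit voltage V_A - V_B (nothing connected across the terminals).
Nodal analysis, taking node 2 as the 0 V reference.
Source V1 fixes V_0 = 5 V.
KCL at each unknown node (sum of currents leaving = 0; resistances in Ω):
  Node 1: (V_1 - 5)/330 + (V_1 - 0)/1.2 + (V_1 - V_3)/16 = 0
  Node 3: (V_3 - 5)/8200 + (V_3 - 0)/12 + (V_3 - V_1)/16 = 0
Collecting terms (coefficients in siemens):
  0.8989·V_1 - 0.0625·V_3 = 0.01515
  0.146·V_3 - 0.0625·V_1 = 0.0006098
Determinant D = (0.8989)(0.146) - (-0.0625)(-0.0625) = 0.1273
V_1 = [(0.01515)(0.146) - (-0.0625)(0.0006098)]/D = 0.01767 V
V_3 = [(0.8989)(0.0006098) - (0.01515)(-0.0625)]/D = 0.01175 V
V_th = V_1 - V_3 = 0.01767 - 0.01175 = 0.005927 V
Step 2 — R_th: zero the source — replace V1 by a short circuit (node 2 merges into node 0) — and find the resistance seen between A (node 1) and B (node 3).
Reduce the network between node 1 (A) and node 3 (B) by series/parallel combination:
  Rp1 = R1 ‖ R2 (parallel, both between nodes 0 and 1) = 1/(1/330 + 1/1.2) = 1.196 Ω
  Rp2 = R3 ‖ R4 (parallel, both between nodes 0 and 3) = 1/(1/8200 + 1/12) = 11.98 Ω
  Rs1 = Rp1 + Rp2 (series, joined only at node 0) = 1.196 + 11.98 = 13.18 Ω
  Rp3 = R5 ‖ Rs1 (parallel, both between nodes 1 and 3) = 1/(1/16 + 1/13.18) = 7.226 Ω
R_th = 7.226 Ω
I_n = V_th/R_th = 0.005927/7.226 = 0.0008203 A, and R_n = R_th = 7.226 Ω

Final answer: I_n = 0.0008203 A, R_n = 7.226 Ω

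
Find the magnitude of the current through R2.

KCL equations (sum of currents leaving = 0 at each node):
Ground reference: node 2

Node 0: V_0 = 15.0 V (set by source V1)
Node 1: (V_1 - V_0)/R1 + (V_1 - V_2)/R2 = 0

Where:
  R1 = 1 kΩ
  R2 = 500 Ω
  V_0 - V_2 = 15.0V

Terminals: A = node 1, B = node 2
Nodal analysis, taking node 2 as the 0 V reference.
Source V1 fixes V_0 = 15 V.
KCL at each unknown node (sum of currents leaving = 0; resistances in Ω):
  Node 1: (V_1 - 15)/1000 + (V_1 - 0)/500 = 0
Collecting terms: 0.003 × V_1 = 0.015  =>  V_1 = 5 V
I_R2 = (V_1 - V_2)/R2 = (5 - 0)/500 = 0.01 A
|I_R2| = 0.01 A

Final answer: |I_R2| = 0.01 A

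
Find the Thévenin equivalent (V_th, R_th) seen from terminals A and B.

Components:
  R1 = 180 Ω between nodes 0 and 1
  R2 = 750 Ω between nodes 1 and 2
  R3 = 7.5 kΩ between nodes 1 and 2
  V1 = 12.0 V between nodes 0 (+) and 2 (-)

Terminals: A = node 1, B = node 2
Step 1 — V_th is the open-circuit voltage V_A - V_B (nothing connected across the terminals).
Nodal analysis, taking node 2 as the 0 V reference.
Source V1 fixes V_0 = 12 V.
KCL at each unknown node (sum of currents leaving = 0; resistances in Ω):
  Node 1: (V_1 - 12)/180 + (V_1 - 0)/750 + (V_1 - 0)/7500 = 0
Collecting terms: 0.007022 × V_1 = 0.06667  =>  V_1 = 9.494 V
V_th = V_1 - V_2 = 9.494 - 0 = 9.494 V
Step 2 — R_th: zero the source — replace V1 by a short circuit (node 2 merges into node 0) — and find the resistance seen between A (node 1) and B (node 0).
Reduce the network between node 1 (A) and node 0 (B) by series/parallel combination:
  Rp1 = R1 ‖ R2 ‖ R3 (parallel, all between nodes 0 and 1) = 1/(1/180 + 1/750 + 1/7500) = 142.4 Ω
R_th = 142.4 Ω

Final answer: V_th = 9.494 V, R_th = 142.4 Ω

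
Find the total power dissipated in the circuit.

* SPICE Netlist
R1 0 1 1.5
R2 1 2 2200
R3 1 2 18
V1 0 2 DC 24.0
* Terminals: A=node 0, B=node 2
Nodal analysis, taking node 2 as the 0 V reference.
Source V1 fixes V_0 = 24 V.
KCL at each unknown node (sum of currents leaving = 0; resistances in Ω):
  Node 1: (V_1 - 24)/1.5 + (V_1 - 0)/2200 + (V_1 - 0)/18 = 0
Collecting terms: 0.7227 × V_1 = 16  =>  V_1 = 22.14 V
Power in each resistor, P = (ΔV)²/R:
  P_R1 = (24 - 22.14)²/1.5 = 2.307 W
  P_R2 = (22.14 - 0)²/2200 = 0.2228 W
  P_R3 = (22.14 - 0)²/18 = 27.23 W
P_total = P_R1 + P_R2 + P_R3 = 29.76 W

Final answer: 29.76 W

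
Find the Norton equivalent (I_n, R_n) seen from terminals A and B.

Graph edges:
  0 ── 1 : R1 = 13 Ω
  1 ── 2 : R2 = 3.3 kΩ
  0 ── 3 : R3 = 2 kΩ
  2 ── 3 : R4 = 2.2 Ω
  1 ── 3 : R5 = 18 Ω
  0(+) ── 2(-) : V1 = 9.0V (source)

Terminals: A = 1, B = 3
Find the Thévenin equivalent first; then I_n = V_th/R_th and R_n = R_th.
Step 1 — V_th is the open-circuit voltage V_A - V_B (nothing connected across the terminals).
Nodal analysis, taking node 2 as the 0 V reference.
Source V1 fixes V_0 = 9 V.
KCL at each unknown node (sum of currents leaving = 0; resistances in Ω):
  Node 1: (V_1 - 9)/13 + (V_1 - 0)/3300 + (V_1 - V_3)/18 = 0
  Node 3: (V_3 - 9)/2000 + (V_3 - 0)/2.2 + (V_3 - V_1)/18 = 0
Collecting terms (coefficients in siemens):
  0.1328·V_1 - 0.05556·V_3 = 0.6923
  0.5106·V_3 - 0.05556·V_1 = 0.0045
Determinant D = (0.1328)(0.5106) - (-0.05556)(-0.05556) = 0.06471
V_1 = [(0.6923)(0.5106) - (-0.05556)(0.0045)]/D = 5.466 V
V_3 = [(0.1328)(0.0045) - (0.6923)(-0.05556)]/D = 0.6036 V
V_th = V_1 - V_3 = 5.466 - 0.6036 = 4.863 V
Step 2 — R_th: zero the source — replace V1 by a short circuit (node 2 merges into node 0) — and find the resistance seen between A (node 1) and B (node 3).
Reduce the network between node 1 (A) and node 3 (B) by series/parallel combination:
  Rp1 = R1 ‖ R2 (parallel, both between nodes 0 and 1) = 1/(1/13 + 1/3300) = 12.95 Ω
  Rp2 = R3 ‖ R4 (parallel, both between nodes 0 and 3) = 1/(1/2000 + 1/2.2) = 2.198 Ω
  Rs1 = Rp1 + Rp2 (series, joined only at node 0) = 12.95 + 2.198 = 15.15 Ω
  Rp3 = R5 ‖ Rs1 (parallel, both between nodes 1 and 3) = 1/(1/18 + 1/15.15) = 8.225 Ω
R_th = 8.225 Ω
I_n = V_th/R_th = 4.863/8.225 = 0.5912 A, and R_n = R_th = 8.225 Ω

Final answer: I_n = 0.5912 A, R_n = 8.225 Ω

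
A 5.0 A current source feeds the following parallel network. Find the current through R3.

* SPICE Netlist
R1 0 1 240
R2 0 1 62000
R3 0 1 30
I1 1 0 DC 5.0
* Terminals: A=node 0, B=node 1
All resistors sit directly between nodes 0 and 1, so they are in parallel and share one voltage V; the full source current 5 A splits among them.
1/R_par = 1/240 + 1/62000 + 1/30 = 0.03752 S  =>  R_par = 26.66 Ω
V = I × R_par = 5 × 26.66 = 133.3 V
I_R3 = V/R3 = 133.3/30 = 4.443 A

Final answer: 4.443 A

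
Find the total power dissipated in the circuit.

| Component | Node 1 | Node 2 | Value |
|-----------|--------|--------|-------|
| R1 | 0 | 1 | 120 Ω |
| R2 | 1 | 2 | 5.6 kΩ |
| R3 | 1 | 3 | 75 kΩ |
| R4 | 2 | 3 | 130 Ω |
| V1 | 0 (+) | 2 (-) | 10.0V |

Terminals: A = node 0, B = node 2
Nodal analysis, taking node 2 as the 0 V reference.
Source V1 fixes V_0 = 10 V.
KCL at each unknown node (sum of currents leaving = 0; resistances in Ω):
  Node 1: (V_1 - 10)/120 + (V_1 - 0)/5600 + (V_1 - V_3)/75000 = 0
  Node 3: (V_3 - V_1)/75000 + (V_3 - 0)/130 = 0
Collecting terms (coefficients in siemens):
  0.008525·V_1 - 0.00001333·V_3 = 0.08333
  0.007706·V_3 - 0.00001333·V_1 = 0
Determinant D = (0.008525)(0.007706) - (-0.00001333)(-0.00001333) = 0.00006569
V_1 = [(0.08333)(0.007706) - (-0.00001333)(0)]/D = 9.775 V
V_3 = [(0.008525)(0) - (0.08333)(-0.00001333)]/D = 0.01691 V
Power in each resistor, P = (ΔV)²/R:
  P_R1 = (10 - 9.775)²/120 = 0.0004222 W
  P_R2 = (9.775 - 0)²/5600 = 0.01706 W
  P_R3 = (9.775 - 0.01691)²/75000 = 0.00127 W
  P_R4 = (0 - 0.01691)²/130 = 0.000002201 W
P_total = P_R1 + P_R2 + P_R3 + P_R4 = 0.01876 W

Final answer: 0.01876 W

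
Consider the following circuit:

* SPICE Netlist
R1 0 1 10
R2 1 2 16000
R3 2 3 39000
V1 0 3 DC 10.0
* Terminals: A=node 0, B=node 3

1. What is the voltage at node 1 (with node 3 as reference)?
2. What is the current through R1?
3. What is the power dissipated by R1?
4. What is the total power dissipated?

Nodal analysis, taking node 3 as the 0 V reference.
Source V1 fixes V_0 = 10 V.
KCL at each unknown node (sum of currents leaving = 0; resistances in Ω):
  Node 1: (V_1 - 10)/10 + (V_1 - V_2)/16000 = 0
  Node 2: (V_2 - V_1)/16000 + (V_2 - 0)/39000 = 0
Collecting terms (coefficients in siemens):
  0.1001·V_1 - 0.0000625·V_2 = 1
  0.00008814·V_2 - 0.0000625·V_1 = 0
Determinant D = (0.1001)(0.00008814) - (-0.0000625)(-0.0000625) = 0.000008816
V_1 = [(1)(0.00008814) - (-0.0000625)(0)]/D = 9.998 V
V_2 = [(0.1001)(0) - (1)(-0.0000625)]/D = 7.09 V
Part 1:
  Read off the nodal solution: V_1 = 9.998 V
Part 2:
  I_R1 = (V_0 - V_1)/R1 = (10 - 9.998)/10 = 0.0001818 A
  Magnitude: I_R1 = 0.0001818 A
Part 3:
  I_R1 = (V_0 - V_1)/R1 = (10 - 9.998)/10 = 0.0001818 A
  P_R1 = I_R1² × R1 = (0.0001818)² × 10 = 0.0000003305 W
Part 4:
  Power in each resistor, P = (ΔV)²/R:
    P_R1 = (10 - 9.998)²/10 = 0.0000003305 W
    P_R2 = (9.998 - 7.09)²/16000 = 0.0005287 W
    P_R3 = (7.09 - 0)²/39000 = 0.001289 W
  P_total = P_R1 + P_R2 + P_R3 = 0.001818 W

Final answers:
1. V_1 = 9.998 V
2. I_R1 = 0.0001818 A
3. P_R1 = 3.305e-07 W
4. P_total = 0.001818 W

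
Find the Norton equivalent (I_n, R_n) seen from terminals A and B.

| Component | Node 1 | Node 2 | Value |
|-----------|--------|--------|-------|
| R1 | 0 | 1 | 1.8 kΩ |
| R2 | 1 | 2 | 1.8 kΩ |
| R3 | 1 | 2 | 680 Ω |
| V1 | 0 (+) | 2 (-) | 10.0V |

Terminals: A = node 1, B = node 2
Find the Thévenin equivalent first; then I_n = V_th/R_th and R_n = R_th.
Step 1 — V_th is the open-circuit voltage V_A - V_B (nothing connected across the terminals).
Nodal analysis, taking node 2 as the 0 V reference.
Source V1 fixes V_0 = 10 V.
KCL at each unknown node (sum of currents leaving = 0; resistances in Ω):
  Node 1: (V_1 - 10)/1800 + (V_1 - 0)/1800 + (V_1 - 0)/680 = 0
Collecting terms: 0.002582 × V_1 = 0.005556  =>  V_1 = 2.152 V
V_th = V_1 - V_2 = 2.152 - 0 = 2.152 V
Step 2 — R_th: zero the source — replace V1 by a short circuit (node 2 merges into node 0) — and find the resistance seen between A (node 1) and B (node 0).
Reduce the network between node 1 (A) and node 0 (B) by series/parallel combination:
  Rp1 = R1 ‖ R2 ‖ R3 (parallel, all between nodes 0 and 1) = 1/(1/1800 + 1/1800 + 1/680) = 387.3 Ω
R_th = 387.3 Ω
I_n = V_th/R_th = 2.152/387.3 = 0.005556 A, and R_n = R_th = 387.3 Ω

Final answer: I_n = 0.005556 A, R_n = 387.3 Ω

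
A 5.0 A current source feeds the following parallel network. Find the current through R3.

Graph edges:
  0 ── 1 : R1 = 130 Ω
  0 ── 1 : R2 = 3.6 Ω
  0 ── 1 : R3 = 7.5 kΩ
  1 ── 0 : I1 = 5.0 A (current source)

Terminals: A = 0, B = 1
All resistors sit directly between nodes 0 and 1, so they are in parallel and share one voltage V; the full source current 5 A splits among them.
1/R_par = 1/130 + 1/3.6 + 1/7500 = 0.2856 S  =>  R_par = 3.501 Ω
V = I × R_par = 5 × 3.501 = 17.51 V
I_R3 = V/R3 = 17.51/7500 = 0.002334 A

Final answer: 0.002334 A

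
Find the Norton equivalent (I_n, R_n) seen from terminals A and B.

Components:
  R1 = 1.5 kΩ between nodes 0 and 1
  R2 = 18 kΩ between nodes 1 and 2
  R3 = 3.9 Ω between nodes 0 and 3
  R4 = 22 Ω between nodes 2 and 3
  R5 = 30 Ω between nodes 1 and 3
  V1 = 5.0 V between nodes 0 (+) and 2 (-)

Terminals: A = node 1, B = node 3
Find the Thévenin equivalent first; then I_n = V_th/R_th and R_n = R_th.
Step 1 — V_th is the open-circuit voltage V_A - V_B (nothing connected across the terminals).
Nodal analysis, taking node 2 as the 0 V reference.
Source V1 fixes V_0 = 5 V.
KCL at each unknown node (sum of currents leaving = 0; resistances in Ω):
  Node 1: (V_1 - 5)/1500 + (V_1 - 0)/18000 + (V_1 - V_3)/30 = 0
  Node 3: (V_3 - 5)/3.9 + (V_3 - 0)/22 + (V_3 - V_1)/30 = 0
Collecting terms (coefficients in siemens):
  0.03406·V_1 - 0.03333·V_3 = 0.003333
  0.3352·V_3 - 0.03333·V_1 = 1.282
Determinant D = (0.03406)(0.3352) - (-0.03333)(-0.03333) = 0.0103
V_1 = [(0.003333)(0.3352) - (-0.03333)(1.282)]/D = 4.256 V
V_3 = [(0.03406)(1.282) - (0.003333)(-0.03333)]/D = 4.248 V
V_th = V_1 - V_3 = 4.256 - 4.248 = 0.007792 V
Step 2 — R_th: zero the source — replace V1 by a short circuit (node 2 merges into node 0) — and find the resistance seen between A (node 1) and B (node 3).
Reduce the network between node 1 (A) and node 3 (B) by series/parallel combination:
  Rp1 = R1 ‖ R2 (parallel, both between nodes 0 and 1) = 1/(1/1500 + 1/18000) = 1385 Ω
  Rp2 = R3 ‖ R4 (parallel, both between nodes 0 and 3) = 1/(1/3.9 + 1/22) = 3.313 Ω
  Rs1 = Rp1 + Rp2 (series, joined only at node 0) = 1385 + 3.313 = 1388 Ω
  Rp3 = R5 ‖ Rs1 (parallel, both between nodes 1 and 3) = 1/(1/30 + 1/1388) = 29.37 Ω
R_th = 29.37 Ω
I_n = V_th/R_th = 0.007792/29.37 = 0.0002653 A, and R_n = R_th = 29.37 Ω

Final answer: I_n = 0.0002653 A, R_n = 29.37 Ω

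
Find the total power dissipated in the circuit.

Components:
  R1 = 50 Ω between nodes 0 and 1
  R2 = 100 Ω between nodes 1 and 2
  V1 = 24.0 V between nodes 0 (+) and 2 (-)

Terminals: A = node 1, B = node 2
Nodal analysis, taking node 2 as the 0 V reference.
Source V1 fixes V_0 = 24 V.
KCL at each unknown node (sum of currents leaving = 0; resistances in Ω):
  Node 1: (V_1 - 24)/50 + (V_1 - 0)/100 = 0
Collecting terms: 0.03 × V_1 = 0.48  =>  V_1 = 16 V
Power in each resistor, P = (ΔV)²/R:
  P_R1 = (24 - 16)²/50 = 1.28 W
  P_R2 = (16 - 0)²/100 = 2.56 W
P_total = P_R1 + P_R2 = 3.84 W

Final answer: 3.84 W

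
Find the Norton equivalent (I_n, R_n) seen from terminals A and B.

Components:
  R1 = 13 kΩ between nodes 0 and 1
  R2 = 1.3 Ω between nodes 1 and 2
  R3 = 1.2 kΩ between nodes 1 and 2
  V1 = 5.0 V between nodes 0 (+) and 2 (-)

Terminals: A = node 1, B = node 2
Find the Thévenin equivalent first; then I_n = V_th/R_th and R_n = R_th.
Step 1 — V_th is the open-circuit voltage V_A - V_B (nothing connected across the terminals).
Nodal analysis, taking node 2 as the 0 V reference.
Source V1 fixes V_0 = 5 V.
KCL at each unknown node (sum of currents leaving = 0; resistances in Ω):
  Node 1: (V_1 - 5)/13000 + (V_1 - 0)/1.3 + (V_1 - 0)/1200 = 0
Collecting terms: 0.7701 × V_1 = 0.0003846  =>  V_1 = 0.0004994 V
V_th = V_1 - V_2 = 0.0004994 - 0 = 0.0004994 V
Step 2 — R_th: zero the source — replace V1 by a short circuit (node 2 merges into node 0) — and find the resistance seen between A (node 1) and B (node 0).
Reduce the network between node 1 (A) and node 0 (B) by series/parallel combination:
  Rp1 = R1 ‖ R2 ‖ R3 (parallel, all between nodes 0 and 1) = 1/(1/13000 + 1/1.3 + 1/1200) = 1.298 Ω
R_th = 1.298 Ω
I_n = V_th/R_th = 0.0004994/1.298 = 0.0003846 A, and R_n = R_th = 1.298 Ω

Final answer: I_n = 0.0003846 A, R_n = 1.298 Ω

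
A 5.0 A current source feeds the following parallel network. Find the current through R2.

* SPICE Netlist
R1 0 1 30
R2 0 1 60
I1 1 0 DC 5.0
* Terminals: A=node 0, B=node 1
All resistors sit directly between nodes 0 and 1, so they are in parallel and share one voltage V; the full source current 5 A splits among them.
1/R_par = 1/30 + 1/60 = 0.05 S  =>  R_par = 20 Ω
V = I × R_par = 5 × 20 = 100 V
I_R2 = V/R2 = 100/60 = 1.667 A

Final answer: 1.667 A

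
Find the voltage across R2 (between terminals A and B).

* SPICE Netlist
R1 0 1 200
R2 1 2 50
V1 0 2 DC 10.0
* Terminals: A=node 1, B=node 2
R1 and R2 are in series across V1 (node 0 → node 1 → node 2), and the output A–B is taken across R2, so this is a voltage divider.
Series current: I = V1/(R1 + R2) = 10/(200 + 50) = 10/250 = 0.04 A
V_R2 = I × R2 = V1 × R2/(R1 + R2) = 10 × 50/250 = 2 V

Final answer: 2 V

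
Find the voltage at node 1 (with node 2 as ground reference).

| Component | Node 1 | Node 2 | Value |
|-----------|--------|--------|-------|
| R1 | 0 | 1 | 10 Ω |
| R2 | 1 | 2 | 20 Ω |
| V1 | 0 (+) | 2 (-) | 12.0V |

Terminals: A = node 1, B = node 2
Nodal analysis, taking node 2 as the 0 V reference.
Source V1 fixes V_0 = 12 V.
KCL at each unknown node (sum of currents leaving = 0; resistances in Ω):
  Node 1: (V_1 - 12)/10 + (V_1 - 0)/20 = 0
Collecting terms: 0.15 × V_1 = 1.2  =>  V_1 = 8 V
The requested potential is V_1 = 8 V.

Final answer: V_1 = 8 V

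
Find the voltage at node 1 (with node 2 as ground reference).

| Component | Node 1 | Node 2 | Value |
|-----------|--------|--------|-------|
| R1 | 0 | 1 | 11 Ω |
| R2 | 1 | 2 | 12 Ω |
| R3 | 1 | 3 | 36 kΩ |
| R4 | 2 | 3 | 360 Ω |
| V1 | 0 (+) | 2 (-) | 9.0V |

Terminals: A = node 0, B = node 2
Nodal analysis, taking node 2 as the 0 V reference.
Source V1 fixes V_0 = 9 V.
KCL at each unknown node (sum of currents leaving = 0; resistances in Ω):
  Node 1: (V_1 - 9)/11 + (V_1 - 0)/12 + (V_1 - V_3)/36000 = 0
  Node 3: (V_3 - V_1)/36000 + (V_3 - 0)/360 = 0
Collecting terms (coefficients in siemens):
  0.1743·V_1 - 0.00002778·V_3 = 0.8182
  0.002806·V_3 - 0.00002778·V_1 = 0
Determinant D = (0.1743)(0.002806) - (-0.00002778)(-0.00002778) = 0.0004889
V_1 = [(0.8182)(0.002806) - (-0.00002778)(0)]/D = 4.695 V
V_3 = [(0.1743)(0) - (0.8182)(-0.00002778)]/D = 0.04648 V
The requested potential is V_1 = 4.695 V.

Final answer: V_1 = 4.695 V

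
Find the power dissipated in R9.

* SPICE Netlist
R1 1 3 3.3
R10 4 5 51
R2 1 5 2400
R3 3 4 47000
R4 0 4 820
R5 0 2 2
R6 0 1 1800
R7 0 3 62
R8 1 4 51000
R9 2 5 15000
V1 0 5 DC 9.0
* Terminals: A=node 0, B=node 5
Nodal analysis, taking node 5 as the 0 V reference.
Source V1 fixes V_0 = 9 V.
KCL at each unknown node (sum of currents leaving = 0; resistances in Ω):
  Node 1: (V_1 - V_3)/3.3 + (V_1 - 0)/2400 + (V_1 - 9)/1800 + (V_1 - V_4)/51000 = 0
  Node 2: (V_2 - 9)/2 + (V_2 - 0)/15000 = 0
  Node 3: (V_3 - V_1)/3.3 + (V_3 - V_4)/47000 + (V_3 - 9)/62 = 0
  Node 4: (V_4 - V_3)/47000 + (V_4 - 9)/820 + (V_4 - V_1)/51000 + (V_4 - 0)/51 = 0
Collecting terms (coefficients in siemens):
  0.304·V_1 - 0.303·V_3 - 0.00001961·V_4 = 0.005
  0.5001·V_2 = 4.5
  0.3192·V_3 - 0.303·V_1 - 0.00002128·V_4 = 0.1452
  0.02087·V_4 - 0.00001961·V_1 - 0.00002128·V_3 = 0.01098
Solving these 4 simultaneous equations (Gaussian elimination) gives:
  V_1 = 8.75 V, V_2 = 8.999 V, V_3 = 8.762 V, V_4 = 0.5431 V
I_R9 = (V_2 - V_5)/R9 = (8.999 - 0)/15000 = 0.0005999 A
P_R9 = I_R9² × R9 = (0.0005999)² × 15000 = 0.005399 W

Final answer: 0.005399 W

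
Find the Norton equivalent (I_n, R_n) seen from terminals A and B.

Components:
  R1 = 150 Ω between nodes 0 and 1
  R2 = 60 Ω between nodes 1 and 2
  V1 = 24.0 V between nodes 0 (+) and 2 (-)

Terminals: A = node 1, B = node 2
Find the Thévenin equivalent first; then I_n = V_th/R_th and R_n = R_th.
Step 1 — V_th is the open-circuit voltage V_A - V_B (nothing connected across the terminals).
Nodal analysis, taking node 2 as the 0 V reference.
Source V1 fixes V_0 = 24 V.
KCL at each unknown node (sum of currents leaving = 0; resistances in Ω):
  Node 1: (V_1 - 24)/150 + (V_1 - 0)/60 = 0
Collecting terms: 0.02333 × V_1 = 0.16  =>  V_1 = 6.857 V
V_th = V_1 - V_2 = 6.857 - 0 = 6.857 V
Step 2 — R_th: zero the source — replace V1 by a short circuit (node 2 merges into node 0) — and find the resistance seen between A (node 1) and B (node 0).
Reduce the network between node 1 (A) and node 0 (B) by series/parallel combination:
  Rp1 = R1 ‖ R2 (parallel, both between nodes 0 and 1) = 1/(1/150 + 1/60) = 42.86 Ω
R_th = 42.86 Ω
I_n = V_th/R_th = 6.857/42.86 = 0.16 A, and R_n = R_th = 42.86 Ω

Final answer: I_n = 0.16 A, R_n = 42.86 Ω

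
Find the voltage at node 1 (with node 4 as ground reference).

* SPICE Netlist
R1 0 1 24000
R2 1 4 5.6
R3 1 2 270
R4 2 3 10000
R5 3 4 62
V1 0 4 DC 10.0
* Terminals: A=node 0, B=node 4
Nodal analysis, taking node 4 as the 0 V reference.
Source V1 fixes V_0 = 10 V.
KCL at each unknown node (sum of currents leaving = 0; resistances in Ω):
  Node 1: (V_1 - 10)/24000 + (V_1 - 0)/5.6 + (V_1 - V_2)/270 = 0
  Node 2: (V_2 - V_1)/270 + (V_2 - V_3)/10000 = 0
  Node 3: (V_3 - V_2)/10000 + (V_3 - 0)/62 = 0
Collecting terms (coefficients in siemens):
  0.1823·V_1 - 0.003704·V_2 = 0.0004167
  0.003804·V_2 - 0.003704·V_1 - 0.0001·V_3 = 0
  0.01623·V_3 - 0.0001·V_2 = 0
Solving these 3 simultaneous equations (Gaussian elimination) gives:
  V_1 = 0.002332 V, V_2 = 0.002271 V, V_3 = 0.00001399 V
The requested potential is V_1 = 0.002332 V.

Final answer: V_1 = 0.002332 V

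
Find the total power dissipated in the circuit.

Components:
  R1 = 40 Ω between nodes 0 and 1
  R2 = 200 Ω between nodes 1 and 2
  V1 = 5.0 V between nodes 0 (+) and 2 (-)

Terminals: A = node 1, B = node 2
Nodal analysis, taking node 2 as the 0 V reference.
Source V1 fixes V_0 = 5 V.
KCL at each unknown node (sum of currents leaving = 0; resistances in Ω):
  Node 1: (V_1 - 5)/40 + (V_1 - 0)/200 = 0
Collecting terms: 0.03 × V_1 = 0.125  =>  V_1 = 4.167 V
Power in each resistor, P = (ΔV)²/R:
  P_R1 = (5 - 4.167)²/40 = 0.01736 W
  P_R2 = (4.167 - 0)²/200 = 0.08681 W
P_total = P_R1 + P_R2 = 0.1042 W

Final answer: 0.1042 W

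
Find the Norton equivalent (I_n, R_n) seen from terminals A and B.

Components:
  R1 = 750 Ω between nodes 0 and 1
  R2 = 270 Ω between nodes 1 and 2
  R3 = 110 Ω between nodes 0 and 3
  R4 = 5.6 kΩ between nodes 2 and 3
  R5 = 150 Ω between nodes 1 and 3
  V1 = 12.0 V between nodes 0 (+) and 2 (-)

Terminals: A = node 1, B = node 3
Find the Thévenin equivalent first; then I_n = V_th/R_th and R_n = R_th.
Step 1 — V_th is the open-circuit voltage V_A - V_B (nothing connected across the terminals).
Nodal analysis, taking node 2 as the 0 V reference.
Source V1 fixes V_0 = 12 V.
KCL at each unknown node (sum of currents leaving = 0; resistances in Ω):
  Node 1: (V_1 - 12)/750 + (V_1 - 0)/270 + (V_1 - V_3)/150 = 0
  Node 3: (V_3 - 12)/110 + (V_3 - 0)/5600 + (V_3 - V_1)/150 = 0
Collecting terms (coefficients in siemens):
  0.0117·V_1 - 0.006667·V_3 = 0.016
  0.01594·V_3 - 0.006667·V_1 = 0.1091
Determinant D = (0.0117)(0.01594) - (-0.006667)(-0.006667) = 0.0001421
V_1 = [(0.016)(0.01594) - (-0.006667)(0.1091)]/D = 6.914 V
V_3 = [(0.0117)(0.1091) - (0.016)(-0.006667)]/D = 9.738 V
V_th = V_1 - V_3 = 6.914 - 9.738 = -2.824 V
Step 2 — R_th: zero the source — replace V1 by a short circuit (node 2 merges into node 0) — and find the resistance seen between A (node 1) and B (node 3).
Reduce the network between node 1 (A) and node 3 (B) by series/parallel combination:
  Rp1 = R1 ‖ R2 (parallel, both between nodes 0 and 1) = 1/(1/750 + 1/270) = 198.5 Ω
  Rp2 = R3 ‖ R4 (parallel, both between nodes 0 and 3) = 1/(1/110 + 1/5600) = 107.9 Ω
  Rs1 = Rp1 + Rp2 (series, joined only at node 0) = 198.5 + 107.9 = 306.4 Ω
  Rp3 = R5 ‖ Rs1 (parallel, both between nodes 1 and 3) = 1/(1/150 + 1/306.4) = 100.7 Ω
R_th = 100.7 Ω
I_n = V_th/R_th = -2.824/100.7 = -0.02804 A, and R_n = R_th = 100.7 Ω

Final answer: I_n = -0.02804 A, R_n = 100.7 Ω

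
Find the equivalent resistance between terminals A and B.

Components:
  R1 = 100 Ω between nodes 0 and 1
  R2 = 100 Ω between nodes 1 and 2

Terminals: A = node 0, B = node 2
Reduce the network between node 0 (A) and node 2 (B) by series/parallel combination:
  Rs1 = R1 + R2 (series, joined only at node 1) = 100 + 100 = 200 Ω
R_eq = 200 Ω

Final answer: 200 Ω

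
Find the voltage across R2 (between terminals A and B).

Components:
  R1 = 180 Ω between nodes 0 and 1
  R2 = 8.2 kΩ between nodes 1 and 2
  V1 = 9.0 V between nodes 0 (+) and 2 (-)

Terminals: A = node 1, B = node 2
R1 and R2 are in series across V1 (node 0 → node 1 → node 2), and the output A–B is taken across R2, so this is a voltage divider.
Series current: I = V1/(R1 + R2) = 9/(180 + 8200) = 9/8380 = 0.001074 A
V_R2 = I × R2 = V1 × R2/(R1 + R2) = 9 × 8200/8380 = 8.807 V

Final answer: 8.807 V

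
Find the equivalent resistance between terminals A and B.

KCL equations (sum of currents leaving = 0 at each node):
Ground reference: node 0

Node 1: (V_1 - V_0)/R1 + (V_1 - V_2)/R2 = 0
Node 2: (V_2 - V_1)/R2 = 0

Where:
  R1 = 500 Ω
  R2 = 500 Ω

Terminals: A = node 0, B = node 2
Reduce the network between node 0 (A) and node 2 (B) by series/parallel combination:
  Rs1 = R1 + R2 (series, joined only at node 1) = 500 + 500 = 1000 Ω
R_eq = 1 kΩ

Final answer: 1 kΩ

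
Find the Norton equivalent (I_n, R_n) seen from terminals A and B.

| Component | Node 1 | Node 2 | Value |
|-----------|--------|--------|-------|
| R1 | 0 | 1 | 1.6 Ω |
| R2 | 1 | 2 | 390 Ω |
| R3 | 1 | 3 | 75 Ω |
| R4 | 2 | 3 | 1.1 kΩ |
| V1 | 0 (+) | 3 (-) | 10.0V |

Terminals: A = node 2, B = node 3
Find the Thévenin equivalent first; then I_n = V_th/R_th and R_n = R_th.
Step 1 — V_th is the open-circuit voltage V_A - V_B (nothing connected across the terminals).
Nodal analysis, taking node 3 as the 0 V reference.
Source V1 fixes V_0 = 10 V.
KCL at each unknown node (sum of currents leaving = 0; resistances in Ω):
  Node 1: (V_1 - 10)/1.6 + (V_1 - V_2)/390 + (V_1 - 0)/75 = 0
  Node 2: (V_2 - V_1)/390 + (V_2 - 0)/1100 = 0
Collecting terms (coefficients in siemens):
  0.6409·V_1 - 0.002564·V_2 = 6.25
  0.003473·V_2 - 0.002564·V_1 = 0
Determinant D = (0.6409)(0.003473) - (-0.002564)(-0.002564) = 0.002219
V_1 = [(6.25)(0.003473) - (-0.002564)(0)]/D = 9.781 V
V_2 = [(0.6409)(0) - (6.25)(-0.002564)]/D = 7.221 V
V_th = V_2 - V_3 = 7.221 - 0 = 7.221 V
Step 2 — R_th: zero the source — replace V1 by a short circuit (node 3 merges into node 0) — and find the resistance seen between A (node 2) and B (node 0).
Reduce the network between node 2 (A) and node 0 (B) by series/parallel combination:
  Rp1 = R1 ‖ R3 (parallel, both between nodes 0 and 1) = 1/(1/1.6 + 1/75) = 1.567 Ω
  Rs1 = R2 + Rp1 (series, joined only at node 1) = 390 + 1.567 = 391.6 Ω
  Rp2 = R4 ‖ Rs1 (parallel, both between nodes 0 and 2) = 1/(1/1100 + 1/391.6) = 288.8 Ω
R_th = 288.8 Ω
I_n = V_th/R_th = 7.221/288.8 = 0.02501 A, and R_n = R_th = 288.8 Ω

Final answer: I_n = 0.02501 A, R_n = 288.8 Ω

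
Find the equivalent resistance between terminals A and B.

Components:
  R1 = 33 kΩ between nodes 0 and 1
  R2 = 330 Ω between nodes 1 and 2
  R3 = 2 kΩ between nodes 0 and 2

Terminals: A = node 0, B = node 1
Reduce the network between node 0 (A) and node 1 (B) by series/parallel combination:
  Rs1 = R3 + R2 (series, joined only at node 2) = 2000 + 330 = 2330 Ω
  Rp1 = R1 ‖ Rs1 (parallel, both between nodes 0 and 1) = 1/(1/33000 + 1/2330) = 2176 Ω
R_eq = 2.176 kΩ

Final answer: 2.176 kΩ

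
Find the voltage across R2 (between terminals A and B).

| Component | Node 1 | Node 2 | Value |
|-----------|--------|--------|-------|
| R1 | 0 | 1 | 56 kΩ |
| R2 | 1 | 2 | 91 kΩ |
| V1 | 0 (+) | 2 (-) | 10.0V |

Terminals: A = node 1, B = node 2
R1 and R2 are in series across V1 (node 0 → node 1 → node 2), and the output A–B is taken across R2, so this is a voltage divider.
Series current: I = V1/(R1 + R2) = 10/(56000 + 91000) = 10/147000 = 0.00006803 A
V_R2 = I × R2 = V1 × R2/(R1 + R2) = 10 × 91000/147000 = 6.19 V

Final answer: 6.19 V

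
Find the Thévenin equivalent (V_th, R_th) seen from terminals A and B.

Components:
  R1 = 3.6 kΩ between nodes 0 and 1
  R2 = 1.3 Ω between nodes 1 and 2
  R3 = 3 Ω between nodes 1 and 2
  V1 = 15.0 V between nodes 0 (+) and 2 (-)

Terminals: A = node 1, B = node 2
Step 1 — V_th is the open-circuit voltage V_A - V_B (nothing connected across the terminals).
Nodal analysis, taking node 2 as the 0 V reference.
Source V1 fixes V_0 = 15 V.
KCL at each unknown node (sum of currents leaving = 0; resistances in Ω):
  Node 1: (V_1 - 15)/3600 + (V_1 - 0)/1.3 + (V_1 - 0)/3 = 0
Collecting terms: 1.103 × V_1 = 0.004167  =>  V_1 = 0.003778 V
V_th = V_1 - V_2 = 0.003778 - 0 = 0.003778 V
Step 2 — R_th: zero the source — replace V1 by a short circuit (node 2 merges into node 0) — and find the resistance seen between A (node 1) and B (node 0).
Reduce the network between node 1 (A) and node 0 (B) by series/parallel combination:
  Rp1 = R1 ‖ R2 ‖ R3 (parallel, all between nodes 0 and 1) = 1/(1/3600 + 1/1.3 + 1/3) = 0.9067 Ω
R_th = 0.9067 Ω

Final answer: V_th = 0.003778 V, R_th = 0.9067 Ω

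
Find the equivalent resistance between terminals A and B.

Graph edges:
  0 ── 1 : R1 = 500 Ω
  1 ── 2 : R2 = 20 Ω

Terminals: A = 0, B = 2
Reduce the network between node 0 (A) and node 2 (B) by series/parallel combination:
  Rs1 = R1 + R2 (series, joined only at node 1) = 500 + 20 = 520 Ω
R_eq = 520 Ω

Final answer: 520 Ω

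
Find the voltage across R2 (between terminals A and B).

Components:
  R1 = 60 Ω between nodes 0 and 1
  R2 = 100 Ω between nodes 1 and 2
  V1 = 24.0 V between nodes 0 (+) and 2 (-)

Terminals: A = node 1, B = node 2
R1 and R2 are in series across V1 (node 0 → node 1 → node 2), and the output A–B is taken across R2, so this is a voltage divider.
Series current: I = V1/(R1 + R2) = 24/(60 + 100) = 24/160 = 0.15 A
V_R2 = I × R2 = V1 × R2/(R1 + R2) = 24 × 100/160 = 15 V

Final answer: 15 V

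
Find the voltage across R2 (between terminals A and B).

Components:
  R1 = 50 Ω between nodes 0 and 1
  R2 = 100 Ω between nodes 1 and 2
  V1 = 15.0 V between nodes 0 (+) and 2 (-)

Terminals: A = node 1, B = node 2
R1 and R2 are in series across V1 (node 0 → node 1 → node 2), and the output A–B is taken across R2, so this is a voltage divider.
Series current: I = V1/(R1 + R2) = 15/(50 + 100) = 15/150 = 0.1 A
V_R2 = I × R2 = V1 × R2/(R1 + R2) = 15 × 100/150 = 10 V

Final answer: 10 V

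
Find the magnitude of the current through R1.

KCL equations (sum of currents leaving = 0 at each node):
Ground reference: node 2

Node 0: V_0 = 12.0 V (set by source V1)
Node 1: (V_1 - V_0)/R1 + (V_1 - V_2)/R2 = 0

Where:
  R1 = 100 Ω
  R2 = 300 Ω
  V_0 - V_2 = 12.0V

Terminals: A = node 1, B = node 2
Nodal analysis, taking node 2 as the 0 V reference.
Source V1 fixes V_0 = 12 V.
KCL at each unknown node (sum of currents leaving = 0; resistances in Ω):
  Node 1: (V_1 - 12)/100 + (V_1 - 0)/300 = 0
Collecting terms: 0.01333 × V_1 = 0.12  =>  V_1 = 9 V
I_R1 = (V_0 - V_1)/R1 = (12 - 9)/100 = 0.03 A
|I_R1| = 0.03 A

Final answer: |I_R1| = 0.03 A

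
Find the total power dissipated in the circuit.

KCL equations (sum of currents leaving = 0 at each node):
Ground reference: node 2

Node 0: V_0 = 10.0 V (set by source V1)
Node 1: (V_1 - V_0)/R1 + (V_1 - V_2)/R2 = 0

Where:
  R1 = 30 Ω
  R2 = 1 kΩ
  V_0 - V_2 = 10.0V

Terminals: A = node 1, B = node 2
Nodal analysis, taking node 2 as the 0 V reference.
Source V1 fixes V_0 = 10 V.
KCL at each unknown node (sum of currents leaving = 0; resistances in Ω):
  Node 1: (V_1 - 10)/30 + (V_1 - 0)/1000 = 0
Collecting terms: 0.03433 × V_1 = 0.3333  =>  V_1 = 9.709 V
Power in each resistor, P = (ΔV)²/R:
  P_R1 = (10 - 9.709)²/30 = 0.002828 W
  P_R2 = (9.709 - 0)²/1000 = 0.09426 W
P_total = P_R1 + P_R2 = 0.09709 W

Final answer: 0.09709 W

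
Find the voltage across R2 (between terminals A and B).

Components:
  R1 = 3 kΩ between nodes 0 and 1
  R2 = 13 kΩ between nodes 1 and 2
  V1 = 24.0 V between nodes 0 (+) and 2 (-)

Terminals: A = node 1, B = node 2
R1 and R2 are in series across V1 (node 0 → node 1 → node 2), and the output A–B is taken across R2, so this is a voltage divider.
Series current: I = V1/(R1 + R2) = 24/(3000 + 13000) = 24/16000 = 0.0015 A
V_R2 = I × R2 = V1 × R2/(R1 + R2) = 24 × 13000/16000 = 19.5 V

Final answer: 19.5 V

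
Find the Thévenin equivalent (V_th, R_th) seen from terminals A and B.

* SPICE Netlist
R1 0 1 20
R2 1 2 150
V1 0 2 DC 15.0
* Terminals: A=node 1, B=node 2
Step 1 — V_th is the open-circuit voltage V_A - V_B (nothing connected across the terminals).
Nodal analysis, taking node 2 as the 0 V reference.
Source V1 fixes V_0 = 15 V.
KCL at each unknown node (sum of currents leaving = 0; resistances in Ω):
  Node 1: (V_1 - 15)/20 + (V_1 - 0)/150 = 0
Collecting terms: 0.05667 × V_1 = 0.75  =>  V_1 = 13.24 V
V_th = V_1 - V_2 = 13.24 - 0 = 13.24 V
Step 2 — R_th: zero the source — replace V1 by a short circuit (node 2 merges into node 0) — and find the resistance seen between A (node 1) and B (node 0).
Reduce the network between node 1 (A) and node 0 (B) by series/parallel combination:
  Rp1 = R1 ‖ R2 (parallel, both between nodes 0 and 1) = 1/(1/20 + 1/150) = 17.65 Ω
R_th = 17.65 Ω

Final answer: V_th = 13.24 V, R_th = 17.65 Ω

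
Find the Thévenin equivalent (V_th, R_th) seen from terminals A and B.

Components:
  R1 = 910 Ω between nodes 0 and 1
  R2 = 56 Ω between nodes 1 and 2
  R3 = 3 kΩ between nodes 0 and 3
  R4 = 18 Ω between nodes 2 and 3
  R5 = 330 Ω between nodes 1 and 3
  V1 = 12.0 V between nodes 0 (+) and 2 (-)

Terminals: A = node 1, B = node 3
Step 1 — V_th is the open-circuit voltage V_A - V_B (nothing connected across the terminals).
Nodal analysis, taking node 2 as the 0 V reference.
Source V1 fixes V_0 = 12 V.
KCL at each unknown node (sum of currents leaving = 0; resistances in Ω):
  Node 1: (V_1 - 12)/910 + (V_1 - 0)/56 + (V_1 - V_3)/330 = 0
  Node 3: (V_3 - 12)/3000 + (V_3 - 0)/18 + (V_3 - V_1)/330 = 0
Collecting terms (coefficients in siemens):
  0.02199·V_1 - 0.00303·V_3 = 0.01319
  0.05892·V_3 - 0.00303·V_1 = 0.004
Determinant D = (0.02199)(0.05892) - (-0.00303)(-0.00303) = 0.001286
V_1 = [(0.01319)(0.05892) - (-0.00303)(0.004)]/D = 0.6135 V
V_3 = [(0.02199)(0.004) - (0.01319)(-0.00303)]/D = 0.09944 V
V_th = V_1 - V_3 = 0.6135 - 0.09944 = 0.514 V
Step 2 — R_th: zero the source — replace V1 by a short circuit (node 2 merges into node 0) — and find the resistance seen between A (node 1) and B (node 3).
Reduce the network between node 1 (A) and node 3 (B) by series/parallel combination:
  Rp1 = R1 ‖ R2 (parallel, both between nodes 0 and 1) = 1/(1/910 + 1/56) = 52.75 Ω
  Rp2 = R3 ‖ R4 (parallel, both between nodes 0 and 3) = 1/(1/3000 + 1/18) = 17.89 Ω
  Rs1 = Rp1 + Rp2 (series, joined only at node 0) = 52.75 + 17.89 = 70.65 Ω
  Rp3 = R5 ‖ Rs1 (parallel, both between nodes 1 and 3) = 1/(1/330 + 1/70.65) = 58.19 Ω
R_th = 58.19 Ω

Final answer: V_th = 0.514 V, R_th = 58.19 Ω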